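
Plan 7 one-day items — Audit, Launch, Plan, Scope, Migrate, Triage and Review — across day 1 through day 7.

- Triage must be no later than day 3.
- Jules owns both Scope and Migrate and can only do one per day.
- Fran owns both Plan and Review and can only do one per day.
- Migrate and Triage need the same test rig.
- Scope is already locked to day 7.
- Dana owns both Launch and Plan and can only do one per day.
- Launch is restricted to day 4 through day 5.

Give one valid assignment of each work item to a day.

Review in day 2; Audit in day 1; Migrate in day 2; Scope in day 7; Launch in day 4; Triage in day 1; Plan in day 1

Checking: Scope(day 7) != Migrate(day 2); Launch(day 4) != Plan(day 1); Migrate(day 2) != Triage(day 1); Plan(day 1) != Review(day 2); Triage=day 1 in [day 1,day 3]; Scope=day 7 in [day 7,day 7]; Launch=day 4 in [day 4,day 5].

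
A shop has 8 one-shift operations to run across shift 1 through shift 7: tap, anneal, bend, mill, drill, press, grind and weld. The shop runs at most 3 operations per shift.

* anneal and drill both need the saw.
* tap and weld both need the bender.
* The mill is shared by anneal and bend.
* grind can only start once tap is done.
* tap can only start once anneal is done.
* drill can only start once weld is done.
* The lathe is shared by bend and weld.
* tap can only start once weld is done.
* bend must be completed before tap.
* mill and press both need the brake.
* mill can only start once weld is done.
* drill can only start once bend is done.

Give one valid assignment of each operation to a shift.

bend in shift 2, press in shift 1, tap in shift 3, mill in shift 2, drill in shift 3, weld in shift 1, anneal in shift 1, grind in shift 4

Checking: bend(shift 2) before drill(shift 3); bend(shift 2) before tap(shift 3); weld(shift 1) before drill(shift 3); weld(shift 1) before mill(shift 2); anneal(shift 1) before tap(shift 3); weld(shift 1) before tap(shift 3); tap(shift 3) before grind(shift 4); tap(shift 3) != weld(shift 1); anneal(shift 1) != bend(shift 2); anneal(shift 1) != drill(shift 3); mill(shift 2) != press(shift 1); bend(shift 2) != weld(shift 1); max 3 per shift (cap 3).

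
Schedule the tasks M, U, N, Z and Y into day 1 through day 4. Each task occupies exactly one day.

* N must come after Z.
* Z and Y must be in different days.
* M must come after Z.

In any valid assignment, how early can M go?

Precedence pushes M to at least day 2.
M at day 2 is achievable: N -> day 2, U -> day 1, Y -> day 2, Z -> day 1, M -> day 2.

day 2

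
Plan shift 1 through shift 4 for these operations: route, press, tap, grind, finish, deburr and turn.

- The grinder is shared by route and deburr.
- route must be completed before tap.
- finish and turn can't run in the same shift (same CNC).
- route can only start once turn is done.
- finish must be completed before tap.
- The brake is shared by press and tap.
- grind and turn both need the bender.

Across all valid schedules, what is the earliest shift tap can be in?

Precedence pushes tap to at least shift 3.
tap at shift 3 is achievable: deburr -> shift 1, route -> shift 2, finish -> shift 2, press -> shift 1, tap -> shift 3, turn -> shift 1, grind -> shift 2.

shift 3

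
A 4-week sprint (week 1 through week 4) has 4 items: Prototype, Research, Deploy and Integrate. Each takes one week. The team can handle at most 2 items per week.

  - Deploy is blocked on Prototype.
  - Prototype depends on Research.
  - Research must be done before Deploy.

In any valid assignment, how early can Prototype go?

Precedence pushes Prototype to at least week 2; downstream work caps Prototype at week 3.
Prototype at week 2 is achievable: Research=week 1; Prototype=week 2; Deploy=week 3; Integrate=week 1.

week 2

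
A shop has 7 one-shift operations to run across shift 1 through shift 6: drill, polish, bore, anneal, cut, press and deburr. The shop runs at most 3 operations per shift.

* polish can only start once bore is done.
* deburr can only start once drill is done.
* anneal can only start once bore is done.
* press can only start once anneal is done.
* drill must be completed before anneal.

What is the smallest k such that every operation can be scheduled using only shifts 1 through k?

3

The precedence chain requires at least 3 distinct shifts.
With at most 3 per shift and 7 operations, at least 3 shifts are needed.
3 works (last occupied shift: shift 3): for example polish -> shift 2, bore -> shift 1, drill -> shift 1, anneal -> shift 2, press -> shift 3, deburr -> shift 2, cut -> shift 1.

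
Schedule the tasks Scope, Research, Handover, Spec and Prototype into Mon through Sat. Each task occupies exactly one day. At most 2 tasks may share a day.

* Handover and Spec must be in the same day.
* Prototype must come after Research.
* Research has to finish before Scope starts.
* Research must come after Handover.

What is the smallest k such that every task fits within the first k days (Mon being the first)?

3 days

The precedence chain requires at least 3 distinct days.
With at most 2 per day and 5 tasks, at least 3 days are needed.
3 works (last occupied day: Wed): for example Research -> Tue, Spec -> Mon, Handover -> Mon, Prototype -> Wed, Scope -> Wed.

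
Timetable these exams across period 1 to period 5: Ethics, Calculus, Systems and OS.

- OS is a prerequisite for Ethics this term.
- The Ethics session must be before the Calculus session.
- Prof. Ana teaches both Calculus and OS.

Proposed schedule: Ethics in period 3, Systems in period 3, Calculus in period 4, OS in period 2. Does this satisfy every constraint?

OS is a prerequisite for Ethics this term — holds.
The Ethics session must be before the Calculus session — holds.
Prof. Ana teaches both Calculus and OS — holds.

Yes, all constraints hold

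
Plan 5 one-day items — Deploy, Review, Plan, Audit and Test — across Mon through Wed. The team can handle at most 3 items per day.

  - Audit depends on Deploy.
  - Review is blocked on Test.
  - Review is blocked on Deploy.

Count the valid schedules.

Splitting on Deploy: it can be Mon (18), Tue (6). Listing each branch's schedules as (Review, Plan, Audit, Test):
Deploy=Mon: (Tue,Mon,Tue,Mon) (Tue,Mon,Wed,Mon) (Tue,Tue,Tue,Mon) (Tue,Tue,Wed,Mon) (Tue,Wed,Tue,Mon) (Tue,Wed,Wed,Mon) (Wed,Mon,Tue,Mon) (Wed,Mon,Tue,Tue) (Wed,Mon,Wed,Mon) (Wed,Mon,Wed,Tue) (Wed,Tue,Tue,Mon) (Wed,Tue,Tue,Tue) (Wed,Tue,Wed,Mon) (Wed,Tue,Wed,Tue) (Wed,Wed,Tue,Mon) (Wed,Wed,Tue,Tue) (Wed,Wed,Wed,Mon) (Wed,Wed,Wed,Tue) — 18.
Deploy=Tue: (Wed,Mon,Wed,Mon) (Wed,Mon,Wed,Tue) (Wed,Tue,Wed,Mon) (Wed,Tue,Wed,Tue) (Wed,Wed,Wed,Mon) (Wed,Wed,Wed,Tue) — 6.
Summing: 18 + 6 = 24.

24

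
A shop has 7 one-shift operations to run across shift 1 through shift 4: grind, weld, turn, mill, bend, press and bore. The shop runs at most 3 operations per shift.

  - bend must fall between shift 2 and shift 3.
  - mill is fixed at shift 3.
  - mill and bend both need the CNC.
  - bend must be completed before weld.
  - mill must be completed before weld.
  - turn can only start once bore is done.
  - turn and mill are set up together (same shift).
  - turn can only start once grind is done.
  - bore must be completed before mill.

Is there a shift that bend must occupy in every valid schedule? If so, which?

bend's window is shift 2–shift 3.
mill is fixed at shift 3, and bend can't share a shift with mill.
So bend must be shift 2.

shift 2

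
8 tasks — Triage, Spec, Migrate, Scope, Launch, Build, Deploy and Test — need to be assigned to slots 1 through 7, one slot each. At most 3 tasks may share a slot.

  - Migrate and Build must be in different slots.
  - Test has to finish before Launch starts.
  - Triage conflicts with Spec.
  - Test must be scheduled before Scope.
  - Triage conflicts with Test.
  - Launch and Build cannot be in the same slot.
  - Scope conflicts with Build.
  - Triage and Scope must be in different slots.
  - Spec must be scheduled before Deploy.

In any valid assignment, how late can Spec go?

Downstream work caps Spec at 6.
Spec at 6 is achievable: Build=3; Migrate=1; Scope=2; Spec=6; Deploy=7; Launch=2; Triage=3; Test=1.

6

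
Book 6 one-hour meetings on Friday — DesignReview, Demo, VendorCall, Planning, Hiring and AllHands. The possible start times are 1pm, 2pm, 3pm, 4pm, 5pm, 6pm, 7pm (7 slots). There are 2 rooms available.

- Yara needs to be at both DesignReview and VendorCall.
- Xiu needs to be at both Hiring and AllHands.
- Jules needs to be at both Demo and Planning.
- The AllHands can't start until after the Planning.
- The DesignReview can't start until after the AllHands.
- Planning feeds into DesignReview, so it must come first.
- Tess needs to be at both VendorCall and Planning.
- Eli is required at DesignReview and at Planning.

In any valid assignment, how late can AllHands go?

Precedence pushes AllHands to at least 2pm; downstream work caps AllHands at 6pm.
AllHands at 6pm is achievable: AllHands in 6pm, Hiring in 1pm, Demo in 2pm, Planning in 1pm, DesignReview in 7pm, VendorCall in 2pm.

6pm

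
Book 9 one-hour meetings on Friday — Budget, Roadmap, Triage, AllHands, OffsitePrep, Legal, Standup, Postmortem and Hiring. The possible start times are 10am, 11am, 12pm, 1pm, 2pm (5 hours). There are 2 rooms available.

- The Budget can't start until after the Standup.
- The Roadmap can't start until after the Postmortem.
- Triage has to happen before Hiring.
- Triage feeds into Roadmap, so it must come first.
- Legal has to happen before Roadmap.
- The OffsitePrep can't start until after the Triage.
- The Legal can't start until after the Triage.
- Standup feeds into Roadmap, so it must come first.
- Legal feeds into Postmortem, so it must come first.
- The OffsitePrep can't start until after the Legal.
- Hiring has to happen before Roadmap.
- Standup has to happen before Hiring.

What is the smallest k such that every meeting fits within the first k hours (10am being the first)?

The precedence chain requires at least 4 distinct hours.
With at most 2 per hour and 9 meetings, at least 5 hours are needed.
5 works (last occupied hour: 2pm): for example AllHands in 2pm, OffsitePrep in 12pm, Postmortem in 12pm, Triage in 10am, Budget in 1pm, Legal in 11am, Roadmap in 1pm, Standup in 10am, Hiring in 11am.

5 hours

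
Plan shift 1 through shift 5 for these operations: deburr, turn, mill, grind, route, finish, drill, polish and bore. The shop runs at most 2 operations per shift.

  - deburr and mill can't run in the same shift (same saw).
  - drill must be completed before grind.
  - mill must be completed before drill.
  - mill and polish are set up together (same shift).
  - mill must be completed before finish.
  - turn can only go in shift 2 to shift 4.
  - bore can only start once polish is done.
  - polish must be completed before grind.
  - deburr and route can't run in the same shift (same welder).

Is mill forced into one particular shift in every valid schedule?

No

mill can be shift 1 (e.g. deburr=shift 4; drill=shift 2; turn=shift 2; route=shift 5; finish=shift 3; mill=shift 1; polish=shift 1; grind=shift 3; bore=shift 4) or shift 2 (e.g. bore in shift 5, finish in shift 4, mill in shift 2, grind in shift 4, drill in shift 3, deburr in shift 1, route in shift 5, turn in shift 3, polish in shift 2).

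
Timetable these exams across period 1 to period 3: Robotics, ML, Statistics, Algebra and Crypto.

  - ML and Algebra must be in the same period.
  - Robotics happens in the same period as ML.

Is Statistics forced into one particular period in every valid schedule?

Statistics can be period 1 (e.g. Robotics -> period 1, Algebra -> period 1, Statistics -> period 1, ML -> period 1, Crypto -> period 1) or period 2 (e.g. ML=period 1; Statistics=period 2; Algebra=period 1; Crypto=period 1; Robotics=period 1).

No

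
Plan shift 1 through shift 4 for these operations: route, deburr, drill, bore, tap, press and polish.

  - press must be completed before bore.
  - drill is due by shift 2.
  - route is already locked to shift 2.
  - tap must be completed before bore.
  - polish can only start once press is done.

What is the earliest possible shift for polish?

shift 2

Precedence pushes polish to at least shift 2.
polish at shift 2 is achievable: route in shift 2; bore in shift 2; drill in shift 1; press in shift 1; polish in shift 2; tap in shift 1; deburr in shift 1.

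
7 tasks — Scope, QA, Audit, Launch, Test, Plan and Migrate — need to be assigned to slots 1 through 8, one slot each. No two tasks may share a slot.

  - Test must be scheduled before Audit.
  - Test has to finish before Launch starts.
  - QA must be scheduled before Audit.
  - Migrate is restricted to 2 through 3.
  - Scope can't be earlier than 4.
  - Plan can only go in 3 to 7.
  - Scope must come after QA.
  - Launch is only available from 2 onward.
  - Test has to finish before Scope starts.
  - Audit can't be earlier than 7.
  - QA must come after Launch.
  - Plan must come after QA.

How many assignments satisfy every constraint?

Splitting on Scope: it can be 5 (6), 6 (12), 7 (10), 8 (10). Listing each branch's schedules as (QA, Audit, Launch, Test, Plan, Migrate):
Scope=5: (4,7,2,1,6,3) (4,7,3,1,6,2) (4,8,2,1,6,3) (4,8,2,1,7,3) (4,8,3,1,6,2) (4,8,3,1,7,2) — 6.
Scope=6: (4,7,2,1,5,3) (4,7,3,1,5,2) (4,8,2,1,5,3) (4,8,2,1,7,3) (4,8,3,1,5,2) (4,8,3,1,7,2) (5,8,2,1,7,3) (5,8,3,1,7,2) (5,8,4,1,7,2) (5,8,4,1,7,3) (5,8,4,2,7,3) (5,8,4,3,7,2) — 12.
Scope=7: (4,8,2,1,5,3) (4,8,2,1,6,3) (4,8,3,1,5,2) (4,8,3,1,6,2) (5,8,2,1,6,3) (5,8,3,1,6,2) (5,8,4,1,6,2) (5,8,4,1,6,3) (5,8,4,2,6,3) (5,8,4,3,6,2) — 10.
Scope=8: (4,7,2,1,5,3) (4,7,2,1,6,3) (4,7,3,1,5,2) (4,7,3,1,6,2) (5,7,2,1,6,3) (5,7,3,1,6,2) (5,7,4,1,6,2) (5,7,4,1,6,3) (5,7,4,2,6,3) (5,7,4,3,6,2) — 10.
Summing: 6 + 12 + 10 + 10 = 38.

38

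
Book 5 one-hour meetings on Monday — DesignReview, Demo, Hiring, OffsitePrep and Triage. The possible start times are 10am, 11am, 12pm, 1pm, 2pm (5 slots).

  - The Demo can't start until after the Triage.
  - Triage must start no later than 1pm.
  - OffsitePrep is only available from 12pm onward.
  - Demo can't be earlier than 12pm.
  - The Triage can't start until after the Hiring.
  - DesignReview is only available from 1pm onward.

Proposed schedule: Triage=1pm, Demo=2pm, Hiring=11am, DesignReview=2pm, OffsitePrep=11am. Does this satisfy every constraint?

No. OffsitePrep is only available from 12pm onward is not satisfied.

The Triage can't start until after the Hiring — holds.
Triage must start no later than 1pm — holds.
DesignReview is only available from 1pm onward — holds.
Demo can't be earlier than 12pm — holds.
The Demo can't start until after the Triage — holds.
OffsitePrep is only available from 12pm onward — violated.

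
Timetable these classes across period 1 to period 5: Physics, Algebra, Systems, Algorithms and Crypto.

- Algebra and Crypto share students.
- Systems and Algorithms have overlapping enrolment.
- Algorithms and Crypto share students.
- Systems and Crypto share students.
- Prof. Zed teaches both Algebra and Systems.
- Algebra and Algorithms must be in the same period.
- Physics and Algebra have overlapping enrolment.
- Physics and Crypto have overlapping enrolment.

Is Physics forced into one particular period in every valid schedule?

Physics can be period 1 (e.g. Algebra -> period 2, Physics -> period 1, Algorithms -> period 2, Systems -> period 1, Crypto -> period 3) or period 2 (e.g. Crypto in period 3; Systems in period 2; Physics in period 2; Algorithms in period 1; Algebra in period 1).

No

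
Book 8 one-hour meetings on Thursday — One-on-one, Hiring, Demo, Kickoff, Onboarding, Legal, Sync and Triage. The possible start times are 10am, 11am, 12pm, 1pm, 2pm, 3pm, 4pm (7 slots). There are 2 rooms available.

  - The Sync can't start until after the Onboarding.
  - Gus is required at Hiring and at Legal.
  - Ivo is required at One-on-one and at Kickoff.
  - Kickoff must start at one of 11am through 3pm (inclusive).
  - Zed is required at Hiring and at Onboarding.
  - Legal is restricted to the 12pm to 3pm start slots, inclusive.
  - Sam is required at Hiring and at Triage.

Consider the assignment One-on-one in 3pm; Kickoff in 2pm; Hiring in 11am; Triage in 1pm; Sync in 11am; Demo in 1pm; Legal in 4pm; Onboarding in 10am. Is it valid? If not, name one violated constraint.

Zed is required at Hiring and at Onboarding — holds.
Legal is restricted to the 12pm to 3pm start slots, inclusive — violated.
There are 2 rooms available — holds.
Sam is required at Hiring and at Triage — holds.
Kickoff must start at one of 11am through 3pm (inclusive) — holds.
Ivo is required at One-on-one and at Kickoff — holds.
Gus is required at Hiring and at Legal — holds.
The Sync can't start until after the Onboarding — holds.

No. Legal is restricted to the 12pm to 3pm start slots, inclusive is not satisfied.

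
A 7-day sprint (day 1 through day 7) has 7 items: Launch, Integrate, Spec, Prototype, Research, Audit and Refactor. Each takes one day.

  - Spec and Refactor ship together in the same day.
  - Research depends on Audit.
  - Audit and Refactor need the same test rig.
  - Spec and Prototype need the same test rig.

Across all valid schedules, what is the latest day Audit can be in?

day 6

Downstream work caps Audit at day 6.
Audit at day 6 is achievable: Audit=day 6; Integrate=day 1; Spec=day 1; Prototype=day 2; Launch=day 1; Research=day 7; Refactor=day 1.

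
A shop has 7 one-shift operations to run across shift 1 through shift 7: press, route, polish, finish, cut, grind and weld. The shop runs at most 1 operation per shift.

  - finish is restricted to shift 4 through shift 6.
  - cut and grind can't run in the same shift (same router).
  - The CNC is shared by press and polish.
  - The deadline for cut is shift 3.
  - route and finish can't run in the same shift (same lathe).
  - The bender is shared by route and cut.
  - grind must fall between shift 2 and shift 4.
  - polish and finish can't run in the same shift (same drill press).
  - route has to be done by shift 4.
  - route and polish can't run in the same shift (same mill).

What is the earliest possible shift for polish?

shift 1

polish at shift 1 is achievable: polish in shift 1, grind in shift 3, route in shift 4, cut in shift 2, press in shift 6, weld in shift 7, finish in shift 5.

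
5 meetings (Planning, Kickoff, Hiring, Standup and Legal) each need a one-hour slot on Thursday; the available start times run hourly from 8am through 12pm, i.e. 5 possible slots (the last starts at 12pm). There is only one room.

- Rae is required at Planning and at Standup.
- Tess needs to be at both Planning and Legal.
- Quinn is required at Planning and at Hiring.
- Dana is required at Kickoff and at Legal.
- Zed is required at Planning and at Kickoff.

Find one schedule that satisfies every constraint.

Legal -> 12pm; Hiring -> 10am; Planning -> 8am; Standup -> 11am; Kickoff -> 9am

Checking: Kickoff(9am) != Legal(12pm); Planning(8am) != Standup(11am); Planning(8am) != Hiring(10am); Planning(8am) != Legal(12pm); Planning(8am) != Kickoff(9am); max 1 per slot (cap 1).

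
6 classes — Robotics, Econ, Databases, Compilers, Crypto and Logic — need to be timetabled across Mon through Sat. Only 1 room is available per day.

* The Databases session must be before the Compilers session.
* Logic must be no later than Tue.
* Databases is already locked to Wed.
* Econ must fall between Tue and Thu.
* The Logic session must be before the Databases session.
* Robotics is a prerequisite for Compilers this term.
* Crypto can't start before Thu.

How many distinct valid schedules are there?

Splitting on Robotics: it can be Mon (2), Tue (2), Thu (2), Fri (1). Listing each branch's schedules as (Econ, Databases, Compilers, Crypto, Logic):
Robotics=Mon: (Thu,Wed,Fri,Sat,Tue) (Thu,Wed,Sat,Fri,Tue) — 2.
Robotics=Tue: (Thu,Wed,Fri,Sat,Mon) (Thu,Wed,Sat,Fri,Mon) — 2.
Robotics=Thu: (Tue,Wed,Fri,Sat,Mon) (Tue,Wed,Sat,Fri,Mon) — 2.
Robotics=Fri: (Tue,Wed,Sat,Thu,Mon) — 1.
Summing: 2 + 2 + 2 + 1 = 7.

7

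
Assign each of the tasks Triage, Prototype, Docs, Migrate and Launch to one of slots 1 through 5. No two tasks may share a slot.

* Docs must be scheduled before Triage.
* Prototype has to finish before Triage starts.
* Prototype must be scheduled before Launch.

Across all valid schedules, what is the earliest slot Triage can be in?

Precedence pushes Triage to at least 2.
Triage at 3 is achievable: Prototype in 1, Migrate in 5, Launch in 4, Triage in 3, Docs in 2.
Nothing earlier works — the capacity limit rule out every slot before 3.

3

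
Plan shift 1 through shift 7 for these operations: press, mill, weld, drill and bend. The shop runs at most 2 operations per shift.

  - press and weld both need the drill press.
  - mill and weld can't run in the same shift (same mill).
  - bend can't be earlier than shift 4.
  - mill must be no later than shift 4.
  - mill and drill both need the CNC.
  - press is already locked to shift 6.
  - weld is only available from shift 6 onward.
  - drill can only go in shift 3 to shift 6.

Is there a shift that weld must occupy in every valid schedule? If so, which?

weld's window is shift 6–shift 7.
press is fixed at shift 6, and weld can't share a shift with press.
So weld must be shift 7.

shift 7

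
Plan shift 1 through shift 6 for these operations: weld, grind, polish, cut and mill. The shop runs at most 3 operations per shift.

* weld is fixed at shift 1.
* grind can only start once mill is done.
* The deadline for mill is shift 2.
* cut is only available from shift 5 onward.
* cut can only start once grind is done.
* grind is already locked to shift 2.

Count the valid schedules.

12

Splitting on cut: it can be shift 5 (6), shift 6 (6). Listing each branch's schedules as (weld, grind, polish, mill) by shift number:
cut=shift 5: (1,2,1,1) (1,2,2,1) (1,2,3,1) (1,2,4,1) (1,2,5,1) (1,2,6,1) — 6.
cut=shift 6: (1,2,1,1) (1,2,2,1) (1,2,3,1) (1,2,4,1) (1,2,5,1) (1,2,6,1) — 6.
Summing: 6 + 6 = 12.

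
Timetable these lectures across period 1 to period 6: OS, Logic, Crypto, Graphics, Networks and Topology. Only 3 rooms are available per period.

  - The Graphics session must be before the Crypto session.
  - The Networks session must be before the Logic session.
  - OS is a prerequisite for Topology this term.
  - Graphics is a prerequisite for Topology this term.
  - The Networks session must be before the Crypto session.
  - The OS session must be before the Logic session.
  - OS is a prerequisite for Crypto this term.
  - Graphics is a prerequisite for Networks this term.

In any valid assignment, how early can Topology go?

period 2

Precedence pushes Topology to at least period 2.
Topology at period 2 is achievable: Topology=period 2, Crypto=period 3, OS=period 1, Graphics=period 1, Networks=period 2, Logic=period 3.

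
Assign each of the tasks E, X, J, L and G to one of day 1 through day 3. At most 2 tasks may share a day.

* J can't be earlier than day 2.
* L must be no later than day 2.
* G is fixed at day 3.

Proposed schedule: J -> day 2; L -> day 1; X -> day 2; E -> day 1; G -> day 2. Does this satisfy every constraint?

L must be no later than day 2 — holds.
At most 2 tasks may share a day — violated.
J can't be earlier than day 2 — holds.
G is fixed at day 3 — violated.

No. G is fixed at day 3 is not satisfied.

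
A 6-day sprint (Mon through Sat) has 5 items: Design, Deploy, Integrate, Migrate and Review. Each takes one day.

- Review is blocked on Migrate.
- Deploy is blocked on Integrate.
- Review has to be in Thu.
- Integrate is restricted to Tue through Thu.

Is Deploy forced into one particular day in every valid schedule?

No

Deploy can be Wed (e.g. Migrate in Mon; Design in Mon; Review in Thu; Deploy in Wed; Integrate in Tue) or Thu (e.g. Migrate -> Mon, Review -> Thu, Design -> Mon, Integrate -> Tue, Deploy -> Thu).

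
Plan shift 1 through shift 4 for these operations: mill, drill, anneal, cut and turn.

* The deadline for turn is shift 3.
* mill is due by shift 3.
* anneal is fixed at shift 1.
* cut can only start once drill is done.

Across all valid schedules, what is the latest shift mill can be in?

shift 3

Mill's own window allows nothing later than shift 3.
mill at shift 3 is achievable: mill in shift 3, cut in shift 2, drill in shift 1, turn in shift 1, anneal in shift 1.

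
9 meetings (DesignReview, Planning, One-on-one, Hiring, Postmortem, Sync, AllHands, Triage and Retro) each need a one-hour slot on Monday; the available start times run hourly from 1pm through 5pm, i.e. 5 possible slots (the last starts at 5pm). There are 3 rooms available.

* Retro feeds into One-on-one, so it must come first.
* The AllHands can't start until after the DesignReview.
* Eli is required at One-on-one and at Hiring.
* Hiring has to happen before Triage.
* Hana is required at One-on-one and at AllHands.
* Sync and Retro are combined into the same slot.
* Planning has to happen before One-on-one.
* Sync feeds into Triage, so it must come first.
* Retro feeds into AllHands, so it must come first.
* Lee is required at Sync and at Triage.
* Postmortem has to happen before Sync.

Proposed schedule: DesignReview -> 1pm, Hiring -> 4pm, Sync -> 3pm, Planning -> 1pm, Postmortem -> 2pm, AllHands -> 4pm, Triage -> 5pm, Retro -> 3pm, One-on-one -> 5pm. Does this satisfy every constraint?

Yes, all constraints hold

Postmortem has to happen before Sync — holds.
There are 3 rooms available — holds.
Eli is required at One-on-one and at Hiring — holds.
Hana is required at One-on-one and at AllHands — holds.
Sync and Retro are combined into the same slot — holds.
Hiring has to happen before Triage — holds.
Retro feeds into AllHands, so it must come first — holds.
Lee is required at Sync and at Triage — holds.
Sync feeds into Triage, so it must come first — holds.
Retro feeds into One-on-one, so it must come first — holds.
Planning has to happen before One-on-one — holds.
The AllHands can't start until after the DesignReview — holds.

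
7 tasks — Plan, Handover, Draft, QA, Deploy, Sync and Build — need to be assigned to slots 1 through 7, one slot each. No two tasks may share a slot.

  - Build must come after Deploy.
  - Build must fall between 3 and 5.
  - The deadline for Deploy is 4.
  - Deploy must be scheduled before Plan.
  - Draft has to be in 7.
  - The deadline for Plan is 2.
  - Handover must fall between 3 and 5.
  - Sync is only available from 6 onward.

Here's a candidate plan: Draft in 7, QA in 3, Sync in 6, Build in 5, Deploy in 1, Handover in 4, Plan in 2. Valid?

Draft has to be in 7 — holds.
Sync is only available from 6 onward — holds.
Build must come after Deploy — holds.
Handover must fall between 3 and 5 — holds.
Deploy must be scheduled before Plan — holds.
No two tasks may share a slot — holds.
Build must fall between 3 and 5 — holds.
The deadline for Deploy is 4 — holds.
The deadline for Plan is 2 — holds.

Yes, all constraints hold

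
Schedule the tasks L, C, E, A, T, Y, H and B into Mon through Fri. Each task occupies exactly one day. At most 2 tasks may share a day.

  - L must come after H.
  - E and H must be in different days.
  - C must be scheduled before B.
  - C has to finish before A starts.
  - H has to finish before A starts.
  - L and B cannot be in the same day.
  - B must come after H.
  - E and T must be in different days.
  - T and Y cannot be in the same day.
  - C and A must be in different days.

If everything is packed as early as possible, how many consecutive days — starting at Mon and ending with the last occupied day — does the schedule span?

The precedence chain requires at least 2 distinct days.
With at most 2 per day and 8 tasks, at least 4 days are needed.
4 works (last occupied day: Thu): for example L in Wed; T in Wed; C in Mon; Y in Thu; A in Tue; H in Mon; E in Thu; B in Tue.

4 days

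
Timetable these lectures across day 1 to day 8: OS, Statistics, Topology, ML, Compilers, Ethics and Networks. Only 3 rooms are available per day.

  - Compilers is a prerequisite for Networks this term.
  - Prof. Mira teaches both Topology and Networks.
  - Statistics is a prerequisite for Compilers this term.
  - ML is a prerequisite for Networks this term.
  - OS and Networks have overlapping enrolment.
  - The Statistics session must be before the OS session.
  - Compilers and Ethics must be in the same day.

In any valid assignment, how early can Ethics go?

day 2

Ethics must be in the same day as Compilers, which can't be before day 2, so Ethics is at least day 2; Ethics must be in the same day as Compilers, which can't be after day 7, so Ethics is at most day 7.
Ethics at day 2 is achievable: Topology in day 1, Statistics in day 1, ML in day 1, Compilers in day 2, Networks in day 3, Ethics in day 2, OS in day 2.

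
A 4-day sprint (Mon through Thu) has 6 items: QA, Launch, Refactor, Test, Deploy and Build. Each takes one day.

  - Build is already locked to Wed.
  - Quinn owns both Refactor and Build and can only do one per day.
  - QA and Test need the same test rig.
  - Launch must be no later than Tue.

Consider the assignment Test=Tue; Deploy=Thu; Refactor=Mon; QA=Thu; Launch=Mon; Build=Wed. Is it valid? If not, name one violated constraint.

QA and Test need the same test rig — holds.
Quinn owns both Refactor and Build and can only do one per day — holds.
Build is already locked to Wed — holds.
Launch must be no later than Tue — holds.

Yes, all constraints hold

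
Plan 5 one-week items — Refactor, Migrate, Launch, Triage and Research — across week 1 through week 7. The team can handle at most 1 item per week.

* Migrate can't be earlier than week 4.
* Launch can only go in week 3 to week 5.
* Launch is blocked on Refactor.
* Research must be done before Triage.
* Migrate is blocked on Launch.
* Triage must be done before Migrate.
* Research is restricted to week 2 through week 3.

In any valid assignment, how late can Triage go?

week 6

Precedence pushes Triage to at least week 3; downstream work caps Triage at week 6.
Triage at week 6 is achievable: Migrate -> week 7, Launch -> week 3, Research -> week 2, Triage -> week 6, Refactor -> week 1.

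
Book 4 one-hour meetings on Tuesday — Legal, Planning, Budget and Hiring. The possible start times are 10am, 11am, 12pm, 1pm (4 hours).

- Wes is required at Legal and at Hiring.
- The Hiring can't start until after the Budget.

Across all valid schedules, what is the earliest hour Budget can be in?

10am

Downstream work caps Budget at 12pm.
Budget at 10am is achievable: Planning in 10am, Legal in 10am, Budget in 10am, Hiring in 11am.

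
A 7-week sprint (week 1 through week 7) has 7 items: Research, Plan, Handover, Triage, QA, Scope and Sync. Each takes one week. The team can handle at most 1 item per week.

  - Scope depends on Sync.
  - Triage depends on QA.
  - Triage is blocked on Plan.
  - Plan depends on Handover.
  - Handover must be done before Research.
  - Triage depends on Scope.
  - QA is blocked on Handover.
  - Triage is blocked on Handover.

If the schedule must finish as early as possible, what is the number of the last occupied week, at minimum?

The precedence chain requires at least 3 distinct weeks.
With at most 1 per week and 7 tasks, at least 7 weeks are needed.
7 works (last occupied week: week 7): for example Scope in week 5; QA in week 3; Handover in week 1; Sync in week 4; Research in week 7; Plan in week 2; Triage in week 6.

week 7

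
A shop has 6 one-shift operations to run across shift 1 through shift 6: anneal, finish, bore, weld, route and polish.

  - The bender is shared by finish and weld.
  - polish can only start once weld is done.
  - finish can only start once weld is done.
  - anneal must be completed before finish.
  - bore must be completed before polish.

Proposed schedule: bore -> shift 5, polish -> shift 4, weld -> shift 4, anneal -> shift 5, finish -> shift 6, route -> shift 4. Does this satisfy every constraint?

finish can only start once weld is done — holds.
anneal must be completed before finish — holds.
The bender is shared by finish and weld — holds.
bore must be completed before polish — violated.
polish can only start once weld is done — violated.

No — it violates: bore must be completed before polish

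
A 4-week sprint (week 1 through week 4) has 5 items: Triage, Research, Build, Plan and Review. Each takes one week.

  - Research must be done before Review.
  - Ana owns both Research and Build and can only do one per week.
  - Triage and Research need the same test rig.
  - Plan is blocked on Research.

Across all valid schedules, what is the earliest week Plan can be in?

week 2

Precedence pushes Plan to at least week 2.
Plan at week 2 is achievable: Research in week 1; Plan in week 2; Build in week 2; Review in week 2; Triage in week 2.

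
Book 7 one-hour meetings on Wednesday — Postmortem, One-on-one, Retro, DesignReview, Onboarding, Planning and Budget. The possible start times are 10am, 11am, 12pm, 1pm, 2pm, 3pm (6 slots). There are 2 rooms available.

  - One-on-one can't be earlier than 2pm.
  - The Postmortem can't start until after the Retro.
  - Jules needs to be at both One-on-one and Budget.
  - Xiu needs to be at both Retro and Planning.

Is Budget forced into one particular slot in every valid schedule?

No

Budget can be 10am (e.g. Budget -> 10am, Retro -> 10am, One-on-one -> 2pm, Onboarding -> 12pm, Planning -> 12pm, Postmortem -> 11am, DesignReview -> 11am) or 11am (e.g. Onboarding in 12pm, Budget in 11am, DesignReview in 10am, Retro in 10am, Planning in 12pm, Postmortem in 11am, One-on-one in 2pm).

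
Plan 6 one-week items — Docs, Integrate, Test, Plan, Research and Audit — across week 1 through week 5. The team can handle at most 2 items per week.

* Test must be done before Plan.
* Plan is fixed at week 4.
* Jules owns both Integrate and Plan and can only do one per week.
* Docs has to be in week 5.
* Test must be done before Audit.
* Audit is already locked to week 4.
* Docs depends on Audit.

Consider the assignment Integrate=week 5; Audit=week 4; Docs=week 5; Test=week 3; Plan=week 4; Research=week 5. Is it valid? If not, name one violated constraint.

Test must be done before Audit — holds.
Docs has to be in week 5 — holds.
Test must be done before Plan — holds.
Jules owns both Integrate and Plan and can only do one per week — holds.
Docs depends on Audit — holds.
Audit is already locked to week 4 — holds.
Plan is fixed at week 4 — holds.
The team can handle at most 2 items per week — violated.

No. The team can handle at most 2 items per week is not satisfied.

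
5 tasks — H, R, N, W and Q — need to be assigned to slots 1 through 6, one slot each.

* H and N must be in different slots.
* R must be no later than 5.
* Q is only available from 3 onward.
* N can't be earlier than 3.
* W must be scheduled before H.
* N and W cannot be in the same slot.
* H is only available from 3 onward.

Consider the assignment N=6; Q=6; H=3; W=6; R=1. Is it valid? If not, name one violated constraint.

No — it violates: N and W cannot be in the same slot

H and N must be in different slots — holds.
Q is only available from 3 onward — holds.
N can't be earlier than 3 — holds.
W must be scheduled before H — violated.
N and W cannot be in the same slot — violated.
R must be no later than 5 — holds.
H is only available from 3 onward — holds.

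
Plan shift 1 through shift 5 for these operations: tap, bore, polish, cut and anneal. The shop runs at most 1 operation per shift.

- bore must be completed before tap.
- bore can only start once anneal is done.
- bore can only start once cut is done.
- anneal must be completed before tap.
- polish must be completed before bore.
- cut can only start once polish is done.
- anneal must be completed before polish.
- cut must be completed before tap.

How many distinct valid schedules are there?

Enumerating: anneal=shift 1; bore=shift 4; polish=shift 2; cut=shift 3; tap=shift 5.

1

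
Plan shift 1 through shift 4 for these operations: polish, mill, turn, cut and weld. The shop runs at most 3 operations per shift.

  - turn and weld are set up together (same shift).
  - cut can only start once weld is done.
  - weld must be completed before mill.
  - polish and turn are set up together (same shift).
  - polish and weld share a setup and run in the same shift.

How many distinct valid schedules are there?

14

Splitting on polish: it can be shift 1 (9), shift 2 (4), shift 3 (1). Listing each branch's schedules as (mill, turn, cut, weld) by shift number:
polish=shift 1: (2,1,2,1) (2,1,3,1) (2,1,4,1) (3,1,2,1) (3,1,3,1) (3,1,4,1) (4,1,2,1) (4,1,3,1) (4,1,4,1) — 9.
polish=shift 2: (3,2,3,2) (3,2,4,2) (4,2,3,2) (4,2,4,2) — 4.
polish=shift 3: (4,3,4,3) — 1.
Summing: 9 + 4 + 1 = 14.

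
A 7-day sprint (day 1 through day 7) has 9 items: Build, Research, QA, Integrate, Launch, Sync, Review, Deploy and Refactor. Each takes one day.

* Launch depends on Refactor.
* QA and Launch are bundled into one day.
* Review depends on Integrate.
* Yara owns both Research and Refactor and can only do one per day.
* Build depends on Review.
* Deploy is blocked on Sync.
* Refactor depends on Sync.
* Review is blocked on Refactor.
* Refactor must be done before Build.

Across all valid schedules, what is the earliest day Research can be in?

day 1

Research at day 1 is achievable: Refactor=day 2, Research=day 1, QA=day 3, Deploy=day 2, Review=day 3, Launch=day 3, Integrate=day 1, Sync=day 1, Build=day 4.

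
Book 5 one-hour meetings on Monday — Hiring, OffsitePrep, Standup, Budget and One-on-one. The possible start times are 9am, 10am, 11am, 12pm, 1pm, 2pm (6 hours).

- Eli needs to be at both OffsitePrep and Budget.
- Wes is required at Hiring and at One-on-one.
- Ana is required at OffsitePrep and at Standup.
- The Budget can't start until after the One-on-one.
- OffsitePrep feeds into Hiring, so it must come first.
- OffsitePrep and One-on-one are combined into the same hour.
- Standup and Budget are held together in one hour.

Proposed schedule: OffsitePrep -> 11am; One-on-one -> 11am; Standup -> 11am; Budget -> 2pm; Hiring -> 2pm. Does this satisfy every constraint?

No — it violates: Ana is required at OffsitePrep and at Standup

Wes is required at Hiring and at One-on-one — holds.
Standup and Budget are held together in one hour — violated.
The Budget can't start until after the One-on-one — holds.
OffsitePrep and One-on-one are combined into the same hour — holds.
Ana is required at OffsitePrep and at Standup — violated.
Eli needs to be at both OffsitePrep and Budget — holds.
OffsitePrep feeds into Hiring, so it must come first — holds.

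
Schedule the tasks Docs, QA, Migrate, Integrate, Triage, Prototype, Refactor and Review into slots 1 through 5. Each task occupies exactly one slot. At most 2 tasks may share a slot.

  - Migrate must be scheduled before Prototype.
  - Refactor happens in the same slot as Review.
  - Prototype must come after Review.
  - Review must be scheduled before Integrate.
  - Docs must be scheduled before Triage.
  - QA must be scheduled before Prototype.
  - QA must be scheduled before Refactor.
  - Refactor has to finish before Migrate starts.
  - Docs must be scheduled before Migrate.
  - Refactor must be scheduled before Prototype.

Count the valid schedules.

Splitting on Docs: it can be 1 (29), 2 (4), 3 (4). Listing each branch's schedules as (QA, Migrate, Integrate, Triage, Prototype, Refactor, Review):
Docs=1: (1,3,3,4,4,2,2) (1,3,3,4,5,2,2) (1,3,3,5,4,2,2) (1,3,3,5,5,2,2) (1,3,4,3,4,2,2) (1,3,4,3,5,2,2) (1,3,4,4,5,2,2) (1,3,4,5,4,2,2) (1,3,4,5,5,2,2) (1,3,5,3,4,2,2) (1,3,5,3,5,2,2) (1,3,5,4,4,2,2) (1,3,5,4,5,2,2) (1,3,5,5,4,2,2) (1,4,3,3,5,2,2) (1,4,3,4,5,2,2) (1,4,3,5,5,2,2) (1,4,4,2,5,3,3) (1,4,4,3,5,2,2) (1,4,4,5,5,2,2) (1,4,4,5,5,3,3) (1,4,5,2,5,3,3) (1,4,5,3,5,2,2) (1,4,5,4,5,2,2) (1,4,5,4,5,3,3) (2,4,4,2,5,3,3) (2,4,4,5,5,3,3) (2,4,5,2,5,3,3) (2,4,5,4,5,3,3) — 29.
Docs=2: (1,4,4,5,5,3,3) (1,4,5,4,5,3,3) (2,4,4,5,5,3,3) (2,4,5,4,5,3,3) — 4.
Docs=3: (1,4,3,4,5,2,2) (1,4,3,5,5,2,2) (1,4,4,5,5,2,2) (1,4,5,4,5,2,2) — 4.
Summing: 29 + 4 + 4 = 37.

37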